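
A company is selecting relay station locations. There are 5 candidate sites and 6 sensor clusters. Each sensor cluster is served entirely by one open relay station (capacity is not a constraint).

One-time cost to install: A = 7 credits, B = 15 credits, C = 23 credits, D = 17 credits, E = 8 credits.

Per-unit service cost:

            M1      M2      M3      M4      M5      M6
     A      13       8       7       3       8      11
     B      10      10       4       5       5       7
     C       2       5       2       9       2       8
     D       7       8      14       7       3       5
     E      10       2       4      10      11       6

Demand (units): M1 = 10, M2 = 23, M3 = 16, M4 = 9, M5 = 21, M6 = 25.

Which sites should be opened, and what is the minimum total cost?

Open A, C, D and E; minimum total cost 347.

For any fixed open set, each sensor cluster goes to its cheapest open site; total = fixed + service.
{A, C, D, E}: M1→C 2·10=20, M2→E 2·23=46, M3→C 2·16=32, M4→A 3·9=27, M5→C 2·21=42, M6→D 5·25=125. Service 292; fixed 55; total 347.
{A, C, E}: M1→C 2·10=20, M2→E 2·23=46, M3→C 2·16=32, M4→A 3·9=27, M5→C 2·21=42, M6→E 6·25=150. Service 317; fixed 38; total 355.
{A, B, C, D, E}: M1→C 2·10=20, M2→E 2·23=46, M3→C 2·16=32, M4→A 3·9=27, M5→C 2·21=42, M6→D 5·25=125. Service 292; fixed 70; total 362.
{A}: service 896 + fixed 7 = 903
No other subset beats 347.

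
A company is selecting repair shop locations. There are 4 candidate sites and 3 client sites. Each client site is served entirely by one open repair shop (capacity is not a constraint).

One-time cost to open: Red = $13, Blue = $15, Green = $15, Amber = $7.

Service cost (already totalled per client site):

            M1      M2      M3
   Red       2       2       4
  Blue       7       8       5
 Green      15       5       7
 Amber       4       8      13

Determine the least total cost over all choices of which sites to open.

For any fixed open set, each client site goes to its cheapest open site; total = fixed + service.
{Red}: M1→Red 2, M2→Red 2, M3→Red 4. Service 8; fixed 13; total 21.
{Red, Amber}: service 8 + fixed 20 = 28
{Amber}: service 25 + fixed 7 = 32
{Red, Blue, Green, Amber}: service 8 + fixed 50 = 58
(All 15 nonempty subsets were checked; Red only is lowest.)

Minimum total cost: 21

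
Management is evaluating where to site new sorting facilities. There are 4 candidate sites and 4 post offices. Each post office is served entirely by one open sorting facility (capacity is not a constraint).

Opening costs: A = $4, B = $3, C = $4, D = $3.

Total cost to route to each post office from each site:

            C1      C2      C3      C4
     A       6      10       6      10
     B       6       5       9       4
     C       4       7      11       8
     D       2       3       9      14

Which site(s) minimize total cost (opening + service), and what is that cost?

Open B and D; minimum total cost 24.

For any fixed open set, each post office goes to its cheapest open site; total = fixed + service.
{B, D}: C1→D 2, C2→D 3, C3→B 9, C4→B 4. Service 18; fixed 6; total 24.
{A, B, D}: C1→D 2, C2→D 3, C3→A 6, C4→B 4. Service 15; fixed 10; total 25.
{B}: service 24 + fixed 3 = 27
{A, B, C, D}: service 15 + fixed 14 = 29
(All 15 nonempty subsets were checked; B and D is lowest.)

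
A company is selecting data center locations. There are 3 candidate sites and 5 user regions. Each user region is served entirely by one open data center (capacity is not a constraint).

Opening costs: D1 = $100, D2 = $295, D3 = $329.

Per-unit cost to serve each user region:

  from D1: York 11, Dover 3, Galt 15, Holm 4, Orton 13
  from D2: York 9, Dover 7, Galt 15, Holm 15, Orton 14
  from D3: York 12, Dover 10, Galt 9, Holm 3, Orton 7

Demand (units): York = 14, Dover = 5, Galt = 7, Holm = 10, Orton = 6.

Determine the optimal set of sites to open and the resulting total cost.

For any fixed open set, each user region goes to its cheapest open site; total = fixed + service.
{D1}: York→D1 11·14=154, Dover→D1 3·5=15, Galt→D1 15·7=105, Holm→D1 4·10=40, Orton→D1 13·6=78. Service 392; fixed 100; total 492.
{D3}: service 353 + fixed 329 = 682
{D1, D3}: York→D1 11·14=154, Dover→D1 3·5=15, Galt→D3 9·7=63, Holm→D3 3·10=30, Orton→D3 7·6=42. Service 304; fixed 429; total 733.
{D1, D2, D3}: York→D2 9·14=126, Dover→D1 3·5=15, Galt→D3 9·7=63, Holm→D3 3·10=30, Orton→D3 7·6=42. Service 276; fixed 724; total 1000.
(All 7 nonempty subsets were checked; D1 only is lowest.)

Open D1 only; minimum total cost 492.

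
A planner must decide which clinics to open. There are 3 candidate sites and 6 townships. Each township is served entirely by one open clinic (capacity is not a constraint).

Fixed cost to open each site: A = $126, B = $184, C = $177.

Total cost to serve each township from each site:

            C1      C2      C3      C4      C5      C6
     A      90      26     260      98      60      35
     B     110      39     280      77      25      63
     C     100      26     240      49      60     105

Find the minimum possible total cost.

Minimum total cost: 695

For any fixed open set, each township goes to its cheapest open site; total = fixed + service.
{A}: C1→A 90, C2→A 26, C3→A 260, C4→A 98, C5→A 60, C6→A 35. Service 569; fixed 126; total 695.
{C}: service 580 + fixed 177 = 757
{B}: service 594 + fixed 184 = 778
{A, B, C}: service 465 + fixed 487 = 952
No other subset beats 695.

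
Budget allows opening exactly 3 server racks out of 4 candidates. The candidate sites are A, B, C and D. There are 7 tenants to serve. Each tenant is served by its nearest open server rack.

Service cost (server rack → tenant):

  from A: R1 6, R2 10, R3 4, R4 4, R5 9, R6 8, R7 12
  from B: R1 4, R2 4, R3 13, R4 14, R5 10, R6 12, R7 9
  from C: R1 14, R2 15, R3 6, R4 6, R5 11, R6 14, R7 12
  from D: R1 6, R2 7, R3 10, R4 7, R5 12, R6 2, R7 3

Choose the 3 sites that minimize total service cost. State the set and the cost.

Choose A, B and D; total service cost 30.

With exactly 3 open, each tenant uses its cheapest among the chosen.
{A, B, D}: R1→B 4, R2→B 4, R3→A 4, R4→A 4, R5→A 9, R6→D 2, R7→D 3. Service cost 30.
{A, C, D}: service cost 35
{B, C, D}: service cost 35
Among all 4 size-3 choices, {A, B, D} is lowest.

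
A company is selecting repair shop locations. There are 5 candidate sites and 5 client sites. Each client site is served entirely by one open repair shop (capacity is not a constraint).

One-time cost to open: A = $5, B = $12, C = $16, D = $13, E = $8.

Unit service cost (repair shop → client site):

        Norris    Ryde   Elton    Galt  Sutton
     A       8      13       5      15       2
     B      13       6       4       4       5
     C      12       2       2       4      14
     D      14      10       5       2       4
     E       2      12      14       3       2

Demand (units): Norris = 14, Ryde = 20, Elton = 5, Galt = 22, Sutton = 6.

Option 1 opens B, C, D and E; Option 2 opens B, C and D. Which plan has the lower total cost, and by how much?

Option 1: {B, C, D, E}: Norris→E 2·14=28, Ryde→C 2·20=40, Elton→C 2·5=10, Galt→D 2·22=44, Sutton→E 2·6=12. Service 134; fixed 49; total 183.
Option 2: {B, C, D}: Norris→C 12·14=168, Ryde→C 2·20=40, Elton→C 2·5=10, Galt→D 2·22=44, Sutton→D 4·6=24. Service 286; fixed 41; total 327.
Difference: |183 − 327| = 144.

Option 1 is cheaper by 144.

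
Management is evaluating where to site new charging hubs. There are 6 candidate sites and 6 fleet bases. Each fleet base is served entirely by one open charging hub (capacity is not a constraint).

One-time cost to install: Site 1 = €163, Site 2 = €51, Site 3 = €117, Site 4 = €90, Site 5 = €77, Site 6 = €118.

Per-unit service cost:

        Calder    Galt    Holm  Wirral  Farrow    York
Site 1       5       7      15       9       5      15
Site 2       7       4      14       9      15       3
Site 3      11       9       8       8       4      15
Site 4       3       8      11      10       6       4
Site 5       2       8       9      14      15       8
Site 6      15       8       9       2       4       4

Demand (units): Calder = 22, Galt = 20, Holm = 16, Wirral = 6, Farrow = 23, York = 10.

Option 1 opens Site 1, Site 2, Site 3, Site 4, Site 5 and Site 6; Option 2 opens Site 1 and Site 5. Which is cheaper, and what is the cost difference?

Option 1: {Site 1, Site 2, Site 3, Site 4, Site 5, Site 6}: Calder→Site 5 2·22=44, Galt→Site 2 4·20=80, Holm→Site 3 8·16=128, Wirral→Site 6 2·6=12, Farrow→Site 3 4·23=92, York→Site 2 3·10=30. Service 386; fixed 616; total 1002.
Option 2: {Site 1, Site 5}: Calder→Site 5 2·22=44, Galt→Site 1 7·20=140, Holm→Site 5 9·16=144, Wirral→Site 1 9·6=54, Farrow→Site 1 5·23=115, York→Site 5 8·10=80. Service 577; fixed 240; total 817.
Difference: |1002 − 817| = 185.

Option 2 is cheaper by 185.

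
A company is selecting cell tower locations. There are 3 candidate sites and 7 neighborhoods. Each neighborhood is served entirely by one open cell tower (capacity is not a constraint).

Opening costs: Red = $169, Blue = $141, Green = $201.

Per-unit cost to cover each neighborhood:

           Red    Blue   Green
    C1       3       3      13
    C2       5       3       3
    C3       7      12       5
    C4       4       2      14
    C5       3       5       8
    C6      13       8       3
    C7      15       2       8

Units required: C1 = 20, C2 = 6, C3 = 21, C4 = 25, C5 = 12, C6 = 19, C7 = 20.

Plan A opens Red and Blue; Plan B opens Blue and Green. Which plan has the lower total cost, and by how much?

Plan A: {Red, Blue}: C1→Red 3·20=60, C2→Blue 3·6=18, C3→Red 7·21=147, C4→Blue 2·25=50, C5→Red 3·12=36, C6→Blue 8·19=152, C7→Blue 2·20=40. Service 503; fixed 310; total 813.
Plan B: {Blue, Green}: C1→Blue 3·20=60, C2→Blue 3·6=18, C3→Green 5·21=105, C4→Blue 2·25=50, C5→Blue 5·12=60, C6→Green 3·19=57, C7→Blue 2·20=40. Service 390; fixed 342; total 732.
Difference: |813 − 732| = 81.

Plan B is cheaper by 81.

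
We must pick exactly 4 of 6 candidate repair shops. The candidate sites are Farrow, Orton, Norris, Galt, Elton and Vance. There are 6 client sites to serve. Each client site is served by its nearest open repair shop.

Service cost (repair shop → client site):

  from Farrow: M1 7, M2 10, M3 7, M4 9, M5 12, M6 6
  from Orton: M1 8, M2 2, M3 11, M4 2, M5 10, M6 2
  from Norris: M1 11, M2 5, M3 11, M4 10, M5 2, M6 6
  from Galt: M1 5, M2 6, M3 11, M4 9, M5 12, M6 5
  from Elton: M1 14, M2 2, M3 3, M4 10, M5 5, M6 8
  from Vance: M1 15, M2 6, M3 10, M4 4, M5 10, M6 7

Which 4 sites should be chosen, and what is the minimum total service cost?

With exactly 4 open, each client site uses its cheapest among the chosen.
{Orton, Norris, Galt, Elton}: M1→Galt 5, M2→Orton 2, M3→Elton 3, M4→Orton 2, M5→Norris 2, M6→Orton 2. Service cost 16.
{Farrow, Orton, Norris, Elton}: service cost 18
{Farrow, Orton, Galt, Elton}: service cost 19
Among all 15 size-4 choices, {Orton, Norris, Galt, Elton} is lowest.

Choose Orton, Norris, Galt and Elton; total service cost 16.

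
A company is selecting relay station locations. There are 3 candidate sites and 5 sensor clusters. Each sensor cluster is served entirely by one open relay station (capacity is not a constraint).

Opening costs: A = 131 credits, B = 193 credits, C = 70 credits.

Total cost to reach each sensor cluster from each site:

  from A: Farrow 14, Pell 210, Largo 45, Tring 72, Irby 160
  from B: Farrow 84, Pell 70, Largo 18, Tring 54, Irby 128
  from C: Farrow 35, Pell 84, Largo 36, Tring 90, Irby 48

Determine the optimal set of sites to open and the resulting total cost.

Open C only; minimum total cost 363.

For any fixed open set, each sensor cluster goes to its cheapest open site; total = fixed + service.
{C}: Farrow→C 35, Pell→C 84, Largo→C 36, Tring→C 90, Irby→C 48. Service 293; fixed 70; total 363.
{A, C}: Farrow→A 14, Pell→C 84, Largo→C 36, Tring→A 72, Irby→C 48. Service 254; fixed 201; total 455.
{B, C}: service 225 + fixed 263 = 488
{A, B, C}: Farrow→A 14, Pell→B 70, Largo→B 18, Tring→B 54, Irby→C 48. Service 204; fixed 394; total 598.
No other subset beats 363.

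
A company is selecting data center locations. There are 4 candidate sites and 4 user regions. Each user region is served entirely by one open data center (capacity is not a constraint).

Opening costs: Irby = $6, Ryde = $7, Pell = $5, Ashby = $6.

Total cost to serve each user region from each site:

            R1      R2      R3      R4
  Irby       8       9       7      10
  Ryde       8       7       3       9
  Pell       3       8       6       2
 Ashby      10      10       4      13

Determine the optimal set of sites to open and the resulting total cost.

Open Pell only; minimum total cost 24.

For any fixed open set, each user region goes to its cheapest open site; total = fixed + service.
{Pell}: R1→Pell 3, R2→Pell 8, R3→Pell 6, R4→Pell 2. Service 19; fixed 5; total 24.
{Ryde, Pell}: service 15 + fixed 12 = 27
{Pell, Ashby}: R1→Pell 3, R2→Pell 8, R3→Ashby 4, R4→Pell 2. Service 17; fixed 11; total 28.
{Irby, Ryde, Pell, Ashby}: R1→Pell 3, R2→Ryde 7, R3→Ryde 3, R4→Pell 2. Service 15; fixed 24; total 39.
No other subset beats 24.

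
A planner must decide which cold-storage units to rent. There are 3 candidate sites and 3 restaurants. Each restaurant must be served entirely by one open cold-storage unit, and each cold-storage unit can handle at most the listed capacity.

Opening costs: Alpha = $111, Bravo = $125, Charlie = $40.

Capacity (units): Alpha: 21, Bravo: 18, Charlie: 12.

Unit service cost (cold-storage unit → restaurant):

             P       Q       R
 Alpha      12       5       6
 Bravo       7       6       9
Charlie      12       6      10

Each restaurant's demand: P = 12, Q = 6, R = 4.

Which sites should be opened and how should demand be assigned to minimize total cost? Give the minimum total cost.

Open {Bravo, Charlie}: P→Bravo 7·12=84, Q→Charlie 6·6=36, R→Bravo 9·4=36.
Loads: Bravo carries 16/18, Charlie carries 6/12. Service 156; fixed 165; total 321.
Next best feasible plan costs 325.

Minimum total cost: 321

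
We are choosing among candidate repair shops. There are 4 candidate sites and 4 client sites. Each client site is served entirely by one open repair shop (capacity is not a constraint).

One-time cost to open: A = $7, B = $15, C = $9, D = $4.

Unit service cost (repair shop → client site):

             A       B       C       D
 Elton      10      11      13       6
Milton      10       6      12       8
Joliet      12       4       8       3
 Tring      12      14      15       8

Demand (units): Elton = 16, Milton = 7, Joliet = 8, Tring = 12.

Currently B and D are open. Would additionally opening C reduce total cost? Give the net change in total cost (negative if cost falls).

No — net change +9 (cost rises by 9).

Current service cost with {B, D}: 258.
Adding C: each client site re-picks its cheapest; new service cost 258, saving 0.
Extra fixed cost: 9. Net change = 9 − 0 = 9.
(Totals: 277 → 286.)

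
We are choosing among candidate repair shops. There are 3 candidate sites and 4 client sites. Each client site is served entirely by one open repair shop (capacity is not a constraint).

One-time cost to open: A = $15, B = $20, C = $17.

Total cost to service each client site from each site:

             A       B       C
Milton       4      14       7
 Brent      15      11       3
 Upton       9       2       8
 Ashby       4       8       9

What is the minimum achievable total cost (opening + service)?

For any fixed open set, each client site goes to its cheapest open site; total = fixed + service.
{C}: Milton→C 7, Brent→C 3, Upton→C 8, Ashby→C 9. Service 27; fixed 17; total 44.
{A}: service 32 + fixed 15 = 47
{A, C}: service 19 + fixed 32 = 51
{A, B, C}: Milton→A 4, Brent→C 3, Upton→B 2, Ashby→A 4. Service 13; fixed 52; total 65.
No other subset beats 44.

Minimum total cost: 44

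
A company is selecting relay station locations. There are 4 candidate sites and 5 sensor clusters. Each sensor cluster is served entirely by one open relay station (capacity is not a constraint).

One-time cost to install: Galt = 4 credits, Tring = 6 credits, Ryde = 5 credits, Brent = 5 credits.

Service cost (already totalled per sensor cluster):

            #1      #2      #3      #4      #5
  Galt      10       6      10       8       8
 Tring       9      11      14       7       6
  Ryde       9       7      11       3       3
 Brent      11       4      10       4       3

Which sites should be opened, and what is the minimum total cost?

Open Brent only; minimum total cost 37.

For any fixed open set, each sensor cluster goes to its cheapest open site; total = fixed + service.
{Brent}: #1→Brent 11, #2→Brent 4, #3→Brent 10, #4→Brent 4, #5→Brent 3. Service 32; fixed 5; total 37.
{Ryde}: #1→Ryde 9, #2→Ryde 7, #3→Ryde 11, #4→Ryde 3, #5→Ryde 3. Service 33; fixed 5; total 38.
{Ryde, Brent}: service 29 + fixed 10 = 39
{Galt, Tring, Ryde, Brent}: service 29 + fixed 20 = 49
No other subset beats 37.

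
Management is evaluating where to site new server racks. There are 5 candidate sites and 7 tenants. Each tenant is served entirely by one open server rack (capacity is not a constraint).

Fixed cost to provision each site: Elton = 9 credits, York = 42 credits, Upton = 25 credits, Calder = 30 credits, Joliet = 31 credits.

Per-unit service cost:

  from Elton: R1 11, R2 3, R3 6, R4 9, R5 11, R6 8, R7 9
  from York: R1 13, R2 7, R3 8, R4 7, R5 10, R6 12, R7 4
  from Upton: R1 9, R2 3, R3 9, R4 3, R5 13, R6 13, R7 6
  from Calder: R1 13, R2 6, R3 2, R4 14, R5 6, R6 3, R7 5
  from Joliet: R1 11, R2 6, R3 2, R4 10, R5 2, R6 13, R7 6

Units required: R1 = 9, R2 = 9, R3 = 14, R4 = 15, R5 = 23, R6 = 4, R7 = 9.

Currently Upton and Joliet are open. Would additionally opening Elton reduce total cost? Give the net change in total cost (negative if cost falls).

Current service cost with {Upton, Joliet}: 333.
Adding Elton: each tenant re-picks its cheapest; new service cost 313, saving 20.
Extra fixed cost: 9. Net change = 9 − 20 = -11.
(Totals: 389 → 378.)

Yes — net change −11 (cost falls by 11).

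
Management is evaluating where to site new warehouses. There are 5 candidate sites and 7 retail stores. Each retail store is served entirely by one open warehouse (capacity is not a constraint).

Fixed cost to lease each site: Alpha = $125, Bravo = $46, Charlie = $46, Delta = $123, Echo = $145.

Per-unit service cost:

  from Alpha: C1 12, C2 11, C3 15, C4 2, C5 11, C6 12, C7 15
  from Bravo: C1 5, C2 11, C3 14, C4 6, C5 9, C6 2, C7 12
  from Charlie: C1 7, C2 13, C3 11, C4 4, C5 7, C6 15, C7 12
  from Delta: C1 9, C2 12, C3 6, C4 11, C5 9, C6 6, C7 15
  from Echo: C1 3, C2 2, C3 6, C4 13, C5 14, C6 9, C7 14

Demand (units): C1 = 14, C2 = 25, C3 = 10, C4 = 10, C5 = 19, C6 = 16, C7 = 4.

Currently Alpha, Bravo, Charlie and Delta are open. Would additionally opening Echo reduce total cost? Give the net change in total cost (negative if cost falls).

Current service cost with {Alpha, Bravo, Charlie, Delta}: 638.
Adding Echo: each retail store re-picks its cheapest; new service cost 385, saving 253.
Extra fixed cost: 145. Net change = 145 − 253 = -108.
(Totals: 978 → 870.)

Yes — net change −108 (cost falls by 108).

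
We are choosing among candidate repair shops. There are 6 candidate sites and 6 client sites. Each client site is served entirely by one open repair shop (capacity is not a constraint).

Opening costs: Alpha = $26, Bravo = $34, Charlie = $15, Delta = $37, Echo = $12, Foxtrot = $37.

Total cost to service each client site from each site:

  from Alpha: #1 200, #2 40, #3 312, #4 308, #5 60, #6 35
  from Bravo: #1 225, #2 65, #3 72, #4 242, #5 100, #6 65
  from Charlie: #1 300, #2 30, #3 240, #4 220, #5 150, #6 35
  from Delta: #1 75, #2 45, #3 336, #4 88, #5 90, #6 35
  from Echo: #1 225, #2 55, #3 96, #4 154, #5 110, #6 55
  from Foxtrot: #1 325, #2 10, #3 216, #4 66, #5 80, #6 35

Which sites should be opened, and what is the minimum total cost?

Open Bravo, Delta and Foxtrot; minimum total cost 446.

For any fixed open set, each client site goes to its cheapest open site; total = fixed + service.
{Bravo, Delta, Foxtrot}: #1→Delta 75, #2→Foxtrot 10, #3→Bravo 72, #4→Foxtrot 66, #5→Foxtrot 80, #6→Delta 35. Service 338; fixed 108; total 446.
{Delta, Echo, Foxtrot}: service 362 + fixed 86 = 448
{Alpha, Bravo, Delta, Foxtrot}: service 318 + fixed 134 = 452
{Alpha, Bravo, Charlie, Delta, Echo, Foxtrot}: #1→Delta 75, #2→Foxtrot 10, #3→Bravo 72, #4→Foxtrot 66, #5→Alpha 60, #6→Alpha 35. Service 318; fixed 161; total 479.
No other subset beats 446.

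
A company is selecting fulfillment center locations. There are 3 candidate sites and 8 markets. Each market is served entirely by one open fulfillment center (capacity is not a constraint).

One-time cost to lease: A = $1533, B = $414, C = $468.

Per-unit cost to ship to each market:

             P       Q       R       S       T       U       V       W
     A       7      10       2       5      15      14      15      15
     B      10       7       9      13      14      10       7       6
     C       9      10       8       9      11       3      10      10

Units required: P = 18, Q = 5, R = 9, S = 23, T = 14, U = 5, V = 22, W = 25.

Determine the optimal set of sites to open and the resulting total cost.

For any fixed open set, each market goes to its cheapest open site; total = fixed + service.
{B}: P→B 10·18=180, Q→B 7·5=35, R→B 9·9=81, S→B 13·23=299, T→B 14·14=196, U→B 10·5=50, V→B 7·22=154, W→B 6·25=150. Service 1145; fixed 414; total 1559.
{C}: service 1130 + fixed 468 = 1598
{B, C}: service 949 + fixed 882 = 1831
{A, B, C}: service 767 + fixed 2415 = 3182
(All 7 nonempty subsets were checked; B only is lowest.)

Open B only; minimum total cost 1559.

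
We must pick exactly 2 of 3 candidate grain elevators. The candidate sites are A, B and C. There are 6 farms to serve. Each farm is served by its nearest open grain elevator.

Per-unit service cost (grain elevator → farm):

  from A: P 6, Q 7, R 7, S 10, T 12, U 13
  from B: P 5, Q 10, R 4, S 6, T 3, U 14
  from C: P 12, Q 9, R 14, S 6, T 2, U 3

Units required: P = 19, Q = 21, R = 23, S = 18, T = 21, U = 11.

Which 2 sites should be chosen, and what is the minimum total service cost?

With exactly 2 open, each farm uses its cheapest among the chosen.
{B, C}: P→B 5·19=95, Q→C 9·21=189, R→B 4·23=92, S→B 6·18=108, T→C 2·21=42, U→C 3·11=33. Service cost 559.
{A, C}: service cost 605
{A, B}: service cost 648
Among all 3 size-2 choices, {B, C} is lowest.

Choose B and C; total service cost 559.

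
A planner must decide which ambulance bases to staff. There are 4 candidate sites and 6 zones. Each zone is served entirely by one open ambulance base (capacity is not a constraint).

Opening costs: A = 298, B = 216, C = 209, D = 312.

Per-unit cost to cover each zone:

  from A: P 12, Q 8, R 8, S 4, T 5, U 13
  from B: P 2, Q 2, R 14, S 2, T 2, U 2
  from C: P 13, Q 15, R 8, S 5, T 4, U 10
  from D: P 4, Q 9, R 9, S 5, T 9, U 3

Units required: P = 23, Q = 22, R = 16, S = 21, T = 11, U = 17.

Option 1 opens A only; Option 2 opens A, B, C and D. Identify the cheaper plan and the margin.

Option 1 is cheaper by 113.

Option 1: {A}: P→A 12·23=276, Q→A 8·22=176, R→A 8·16=128, S→A 4·21=84, T→A 5·11=55, U→A 13·17=221. Service 940; fixed 298; total 1238.
Option 2: {A, B, C, D}: P→B 2·23=46, Q→B 2·22=44, R→A 8·16=128, S→B 2·21=42, T→B 2·11=22, U→B 2·17=34. Service 316; fixed 1035; total 1351.
Difference: |1238 − 1351| = 113.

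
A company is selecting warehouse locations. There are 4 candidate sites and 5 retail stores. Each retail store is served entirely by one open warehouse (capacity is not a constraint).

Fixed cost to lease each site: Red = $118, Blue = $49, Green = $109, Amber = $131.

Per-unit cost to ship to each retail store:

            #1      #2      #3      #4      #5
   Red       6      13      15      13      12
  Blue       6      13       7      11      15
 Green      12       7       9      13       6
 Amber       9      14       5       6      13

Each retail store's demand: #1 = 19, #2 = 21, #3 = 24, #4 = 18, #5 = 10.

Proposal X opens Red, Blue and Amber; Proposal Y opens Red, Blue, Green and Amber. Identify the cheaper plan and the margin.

Proposal X: {Red, Blue, Amber}: #1→Red 6·19=114, #2→Red 13·21=273, #3→Amber 5·24=120, #4→Amber 6·18=108, #5→Red 12·10=120. Service 735; fixed 298; total 1033.
Proposal Y: {Red, Blue, Green, Amber}: #1→Red 6·19=114, #2→Green 7·21=147, #3→Amber 5·24=120, #4→Amber 6·18=108, #5→Green 6·10=60. Service 549; fixed 407; total 956.
Difference: |1033 − 956| = 77.

Proposal Y is cheaper by 77.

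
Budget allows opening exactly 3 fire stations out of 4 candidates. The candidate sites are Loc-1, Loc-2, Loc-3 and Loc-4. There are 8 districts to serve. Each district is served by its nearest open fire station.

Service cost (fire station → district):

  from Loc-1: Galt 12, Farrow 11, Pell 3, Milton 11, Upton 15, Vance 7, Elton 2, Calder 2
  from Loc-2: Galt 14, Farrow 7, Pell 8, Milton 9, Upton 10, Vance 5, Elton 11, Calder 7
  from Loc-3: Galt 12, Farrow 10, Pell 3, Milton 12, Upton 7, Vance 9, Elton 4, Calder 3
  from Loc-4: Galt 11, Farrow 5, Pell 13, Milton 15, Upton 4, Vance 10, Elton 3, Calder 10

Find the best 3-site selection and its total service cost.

Choose Loc-1, Loc-2 and Loc-4; total service cost 41.

With exactly 3 open, each district uses its cheapest among the chosen.
{Loc-1, Loc-2, Loc-4}: Galt→Loc-4 11, Farrow→Loc-4 5, Pell→Loc-1 3, Milton→Loc-2 9, Upton→Loc-4 4, Vance→Loc-2 5, Elton→Loc-1 2, Calder→Loc-1 2. Service cost 41.
{Loc-2, Loc-3, Loc-4}: service cost 43
{Loc-1, Loc-3, Loc-4}: service cost 45
Among all 4 size-3 choices, {Loc-1, Loc-2, Loc-4} is lowest.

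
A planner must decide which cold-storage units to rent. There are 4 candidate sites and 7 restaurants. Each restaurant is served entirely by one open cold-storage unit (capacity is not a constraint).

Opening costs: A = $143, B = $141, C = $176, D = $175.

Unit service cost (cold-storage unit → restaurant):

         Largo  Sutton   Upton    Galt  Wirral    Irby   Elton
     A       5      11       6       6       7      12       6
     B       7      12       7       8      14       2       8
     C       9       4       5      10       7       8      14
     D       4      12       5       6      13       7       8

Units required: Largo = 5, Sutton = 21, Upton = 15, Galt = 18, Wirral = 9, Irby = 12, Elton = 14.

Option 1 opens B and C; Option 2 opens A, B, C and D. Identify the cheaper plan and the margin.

Option 1 is cheaper by 239.

Option 1: {B, C}: Largo→B 7·5=35, Sutton→C 4·21=84, Upton→C 5·15=75, Galt→B 8·18=144, Wirral→C 7·9=63, Irby→B 2·12=24, Elton→B 8·14=112. Service 537; fixed 317; total 854.
Option 2: {A, B, C, D}: Largo→D 4·5=20, Sutton→C 4·21=84, Upton→C 5·15=75, Galt→A 6·18=108, Wirral→A 7·9=63, Irby→B 2·12=24, Elton→A 6·14=84. Service 458; fixed 635; total 1093.
Difference: |854 − 1093| = 239.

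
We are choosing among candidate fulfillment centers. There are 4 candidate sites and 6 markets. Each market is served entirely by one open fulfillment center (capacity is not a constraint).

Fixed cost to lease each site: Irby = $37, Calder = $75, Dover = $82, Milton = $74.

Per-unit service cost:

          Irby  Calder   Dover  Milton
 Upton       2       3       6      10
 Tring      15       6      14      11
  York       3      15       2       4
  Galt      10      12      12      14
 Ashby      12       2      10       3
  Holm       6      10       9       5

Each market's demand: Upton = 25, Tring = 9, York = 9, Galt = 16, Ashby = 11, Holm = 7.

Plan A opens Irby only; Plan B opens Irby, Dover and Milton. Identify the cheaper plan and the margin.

Plan A is cheaper by 5.

Plan A: {Irby}: Upton→Irby 2·25=50, Tring→Irby 15·9=135, York→Irby 3·9=27, Galt→Irby 10·16=160, Ashby→Irby 12·11=132, Holm→Irby 6·7=42. Service 546; fixed 37; total 583.
Plan B: {Irby, Dover, Milton}: Upton→Irby 2·25=50, Tring→Milton 11·9=99, York→Dover 2·9=18, Galt→Irby 10·16=160, Ashby→Milton 3·11=33, Holm→Milton 5·7=35. Service 395; fixed 193; total 588.
Difference: |583 − 588| = 5.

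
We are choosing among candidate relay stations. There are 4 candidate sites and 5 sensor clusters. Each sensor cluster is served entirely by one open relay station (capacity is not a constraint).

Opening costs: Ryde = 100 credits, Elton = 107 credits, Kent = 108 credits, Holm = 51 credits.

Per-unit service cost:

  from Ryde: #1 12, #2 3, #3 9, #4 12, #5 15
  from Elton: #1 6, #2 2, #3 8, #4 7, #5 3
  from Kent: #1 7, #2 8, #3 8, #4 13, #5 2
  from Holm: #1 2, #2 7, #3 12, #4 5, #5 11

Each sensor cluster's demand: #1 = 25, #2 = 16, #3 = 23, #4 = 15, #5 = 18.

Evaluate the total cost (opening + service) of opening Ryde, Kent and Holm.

Each sensor cluster is assigned to its cheapest site among the open ones.
{Ryde, Kent, Holm}: #1→Holm 2·25=50, #2→Ryde 3·16=48, #3→Kent 8·23=184, #4→Holm 5·15=75, #5→Kent 2·18=36. Service 393; fixed 259; total 652.

Total cost: 652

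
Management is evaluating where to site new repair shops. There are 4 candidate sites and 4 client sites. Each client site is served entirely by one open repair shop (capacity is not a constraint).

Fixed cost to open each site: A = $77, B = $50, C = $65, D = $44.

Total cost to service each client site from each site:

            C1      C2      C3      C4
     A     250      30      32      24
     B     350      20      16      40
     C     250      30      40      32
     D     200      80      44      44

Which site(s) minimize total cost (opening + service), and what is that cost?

For any fixed open set, each client site goes to its cheapest open site; total = fixed + service.
{B, D}: C1→D 200, C2→B 20, C3→B 16, C4→B 40. Service 276; fixed 94; total 370.
{A, D}: service 286 + fixed 121 = 407
{C, D}: service 302 + fixed 109 = 411
{A, B, C, D}: C1→D 200, C2→B 20, C3→B 16, C4→A 24. Service 260; fixed 236; total 496.
No other subset beats 370.

Open B and D; minimum total cost 370.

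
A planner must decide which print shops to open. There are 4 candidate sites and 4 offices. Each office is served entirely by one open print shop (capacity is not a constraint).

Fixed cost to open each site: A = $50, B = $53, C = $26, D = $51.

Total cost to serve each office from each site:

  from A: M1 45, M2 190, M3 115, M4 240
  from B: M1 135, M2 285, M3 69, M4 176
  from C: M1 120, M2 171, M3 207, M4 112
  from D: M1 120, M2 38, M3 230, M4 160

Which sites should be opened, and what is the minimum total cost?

For any fixed open set, each office goes to its cheapest open site; total = fixed + service.
{A, C, D}: M1→A 45, M2→D 38, M3→A 115, M4→C 112. Service 310; fixed 127; total 437.
{A, B, C, D}: service 264 + fixed 180 = 444
{A, D}: service 358 + fixed 101 = 459
{C}: service 610 + fixed 26 = 636
(All 15 nonempty subsets were checked; A, C and D is lowest.)

Open A, C and D; minimum total cost 437.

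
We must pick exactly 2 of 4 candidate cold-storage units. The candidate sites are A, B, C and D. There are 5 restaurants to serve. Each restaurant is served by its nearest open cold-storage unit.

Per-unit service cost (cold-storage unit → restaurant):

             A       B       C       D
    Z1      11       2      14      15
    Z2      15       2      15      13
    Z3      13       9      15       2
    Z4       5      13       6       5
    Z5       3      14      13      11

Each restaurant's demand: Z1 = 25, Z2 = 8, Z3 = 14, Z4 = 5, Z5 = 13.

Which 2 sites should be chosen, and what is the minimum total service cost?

Choose A and B; total service cost 256.

With exactly 2 open, each restaurant uses its cheapest among the chosen.
{A, B}: Z1→B 2·25=50, Z2→B 2·8=16, Z3→B 9·14=126, Z4→A 5·5=25, Z5→A 3·13=39. Service cost 256.
{B, D}: service cost 262
{B, C}: service cost 391
Among all 6 size-2 choices, {A, B} is lowest.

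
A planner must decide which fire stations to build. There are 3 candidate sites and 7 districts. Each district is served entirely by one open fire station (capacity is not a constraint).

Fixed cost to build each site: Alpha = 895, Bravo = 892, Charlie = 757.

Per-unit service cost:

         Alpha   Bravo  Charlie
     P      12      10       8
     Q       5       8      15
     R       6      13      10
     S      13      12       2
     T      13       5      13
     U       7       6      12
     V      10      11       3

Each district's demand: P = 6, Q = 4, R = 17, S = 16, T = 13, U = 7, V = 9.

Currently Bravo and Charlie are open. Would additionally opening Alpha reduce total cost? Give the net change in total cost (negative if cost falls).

No — net change +815 (cost rises by 815).

Current service cost with {Bravo, Charlie}: 416.
Adding Alpha: each district re-picks its cheapest; new service cost 336, saving 80.
Extra fixed cost: 895. Net change = 895 − 80 = 815.
(Totals: 2065 → 2880.)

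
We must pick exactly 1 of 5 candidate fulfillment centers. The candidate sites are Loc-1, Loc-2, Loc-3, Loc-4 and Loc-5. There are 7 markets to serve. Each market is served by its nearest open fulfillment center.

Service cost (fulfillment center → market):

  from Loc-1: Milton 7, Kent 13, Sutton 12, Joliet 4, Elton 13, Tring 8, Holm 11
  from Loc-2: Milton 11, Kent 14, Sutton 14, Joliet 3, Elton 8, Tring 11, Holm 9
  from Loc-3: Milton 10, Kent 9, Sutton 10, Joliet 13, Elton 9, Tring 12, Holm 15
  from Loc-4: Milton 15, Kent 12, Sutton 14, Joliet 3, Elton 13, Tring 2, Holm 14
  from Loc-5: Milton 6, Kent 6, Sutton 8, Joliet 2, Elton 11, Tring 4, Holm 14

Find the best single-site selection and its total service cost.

Choose Loc-5 only; total service cost 51.

With exactly 1 open, each market uses its cheapest among the chosen.
{Loc-5}: Milton→Loc-5 6, Kent→Loc-5 6, Sutton→Loc-5 8, Joliet→Loc-5 2, Elton→Loc-5 11, Tring→Loc-5 4, Holm→Loc-5 14. Service cost 51.
{Loc-1}: service cost 68
{Loc-2}: service cost 70
Among all 5 size-1 choices, {Loc-5} is lowest.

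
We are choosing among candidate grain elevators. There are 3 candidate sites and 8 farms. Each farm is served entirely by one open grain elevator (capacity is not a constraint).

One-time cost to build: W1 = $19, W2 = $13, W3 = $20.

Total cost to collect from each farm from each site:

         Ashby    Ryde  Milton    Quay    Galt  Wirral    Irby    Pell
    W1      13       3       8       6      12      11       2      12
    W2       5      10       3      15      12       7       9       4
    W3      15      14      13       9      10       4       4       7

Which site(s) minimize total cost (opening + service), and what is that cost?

Open W1 and W2; minimum total cost 74.

For any fixed open set, each farm goes to its cheapest open site; total = fixed + service.
{W1, W2}: Ashby→W2 5, Ryde→W1 3, Milton→W2 3, Quay→W1 6, Galt→W1 12, Wirral→W2 7, Irby→W1 2, Pell→W2 4. Service 42; fixed 32; total 74.
{W2}: service 65 + fixed 13 = 78
{W2, W3}: Ashby→W2 5, Ryde→W2 10, Milton→W2 3, Quay→W3 9, Galt→W3 10, Wirral→W3 4, Irby→W3 4, Pell→W2 4. Service 49; fixed 33; total 82.
{W1, W2, W3}: Ashby→W2 5, Ryde→W1 3, Milton→W2 3, Quay→W1 6, Galt→W3 10, Wirral→W3 4, Irby→W1 2, Pell→W2 4. Service 37; fixed 52; total 89.
(All 7 nonempty subsets were checked; W1 and W2 is lowest.)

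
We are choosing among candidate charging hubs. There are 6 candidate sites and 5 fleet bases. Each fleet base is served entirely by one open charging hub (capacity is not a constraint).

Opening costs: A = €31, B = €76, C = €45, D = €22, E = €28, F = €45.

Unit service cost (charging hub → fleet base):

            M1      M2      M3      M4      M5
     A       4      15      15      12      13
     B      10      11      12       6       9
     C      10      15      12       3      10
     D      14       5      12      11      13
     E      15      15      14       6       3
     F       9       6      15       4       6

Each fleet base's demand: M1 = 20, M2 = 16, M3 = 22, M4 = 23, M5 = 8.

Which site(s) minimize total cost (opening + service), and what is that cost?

Open A, C, D and E; minimum total cost 643.

For any fixed open set, each fleet base goes to its cheapest open site; total = fixed + service.
{A, C, D, E}: M1→A 4·20=80, M2→D 5·16=80, M3→C 12·22=264, M4→C 3·23=69, M5→E 3·8=24. Service 517; fixed 126; total 643.
{A, D, F}: service 564 + fixed 98 = 662
{A, D, E, F}: service 540 + fixed 126 = 666
{A, B, C, D, E, F}: service 517 + fixed 247 = 764
No other subset beats 643.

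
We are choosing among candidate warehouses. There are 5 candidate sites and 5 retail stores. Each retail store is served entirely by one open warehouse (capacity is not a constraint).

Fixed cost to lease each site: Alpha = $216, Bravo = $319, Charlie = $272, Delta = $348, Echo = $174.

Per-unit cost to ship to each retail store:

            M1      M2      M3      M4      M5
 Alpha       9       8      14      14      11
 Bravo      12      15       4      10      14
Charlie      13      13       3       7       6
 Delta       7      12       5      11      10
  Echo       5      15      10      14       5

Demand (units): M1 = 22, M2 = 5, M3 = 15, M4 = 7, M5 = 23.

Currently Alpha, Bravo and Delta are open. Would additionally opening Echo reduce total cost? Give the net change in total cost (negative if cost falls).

Current service cost with {Alpha, Bravo, Delta}: 554.
Adding Echo: each retail store re-picks its cheapest; new service cost 395, saving 159.
Extra fixed cost: 174. Net change = 174 − 159 = 15.
(Totals: 1437 → 1452.)

No — net change +15 (cost rises by 15).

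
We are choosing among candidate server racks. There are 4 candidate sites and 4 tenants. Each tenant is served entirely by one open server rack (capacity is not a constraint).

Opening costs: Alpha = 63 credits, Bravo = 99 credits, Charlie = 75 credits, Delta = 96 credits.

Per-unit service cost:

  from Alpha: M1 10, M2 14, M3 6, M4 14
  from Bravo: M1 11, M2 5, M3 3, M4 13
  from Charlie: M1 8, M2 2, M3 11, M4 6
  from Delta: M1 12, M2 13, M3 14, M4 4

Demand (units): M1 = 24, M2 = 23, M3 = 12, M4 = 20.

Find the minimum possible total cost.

For any fixed open set, each tenant goes to its cheapest open site; total = fixed + service.
{Charlie}: M1→Charlie 8·24=192, M2→Charlie 2·23=46, M3→Charlie 11·12=132, M4→Charlie 6·20=120. Service 490; fixed 75; total 565.
{Alpha, Charlie}: M1→Charlie 8·24=192, M2→Charlie 2·23=46, M3→Alpha 6·12=72, M4→Charlie 6·20=120. Service 430; fixed 138; total 568.
{Bravo, Charlie}: M1→Charlie 8·24=192, M2→Charlie 2·23=46, M3→Bravo 3·12=36, M4→Charlie 6·20=120. Service 394; fixed 174; total 568.
{Alpha, Bravo, Charlie, Delta}: service 354 + fixed 333 = 687
(All 15 nonempty subsets were checked; Charlie only is lowest.)

Minimum total cost: 565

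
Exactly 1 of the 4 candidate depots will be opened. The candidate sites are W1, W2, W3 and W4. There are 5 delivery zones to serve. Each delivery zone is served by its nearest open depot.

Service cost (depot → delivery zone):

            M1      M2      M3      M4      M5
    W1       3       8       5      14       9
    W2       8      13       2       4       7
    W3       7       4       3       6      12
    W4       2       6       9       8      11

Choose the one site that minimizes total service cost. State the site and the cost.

Choose W3 only; total service cost 32.

With exactly 1 open, each delivery zone uses its cheapest among the chosen.
{W3}: M1→W3 7, M2→W3 4, M3→W3 3, M4→W3 6, M5→W3 12. Service cost 32.
{W2}: service cost 34
{W4}: service cost 36
Among all 4 size-1 choices, {W3} is lowest.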